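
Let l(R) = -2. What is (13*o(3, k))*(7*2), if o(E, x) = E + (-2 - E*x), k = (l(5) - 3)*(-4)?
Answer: -10738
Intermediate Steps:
k = 20 (k = (-2 - 3)*(-4) = -5*(-4) = 20)
o(E, x) = -2 + E - E*x (o(E, x) = E + (-2 - E*x) = -2 + E - E*x)
(13*o(3, k))*(7*2) = (13*(-2 + 3 - 1*3*20))*(7*2) = (13*(-2 + 3 - 60))*14 = (13*(-59))*14 = -767*14 = -10738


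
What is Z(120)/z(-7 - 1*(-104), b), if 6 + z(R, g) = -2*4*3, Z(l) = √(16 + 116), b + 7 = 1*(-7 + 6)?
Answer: -√33/15 ≈ -0.38297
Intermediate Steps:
b = -8 (b = -7 + 1*(-7 + 6) = -7 + 1*(-1) = -7 - 1 = -8)
Z(l) = 2*√33 (Z(l) = √132 = 2*√33)
z(R, g) = -30 (z(R, g) = -6 - 2*4*3 = -6 - 8*3 = -6 - 24 = -30)
Z(120)/z(-7 - 1*(-104), b) = (2*√33)/(-30) = (2*√33)*(-1/30) = -√33/15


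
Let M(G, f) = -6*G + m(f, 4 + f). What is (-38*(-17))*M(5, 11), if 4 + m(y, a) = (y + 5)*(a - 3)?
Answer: 102068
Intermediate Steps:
m(y, a) = -4 + (-3 + a)*(5 + y) (m(y, a) = -4 + (y + 5)*(a - 3) = -4 + (5 + y)*(-3 + a) = -4 + (-3 + a)*(5 + y))
M(G, f) = 1 - 6*G + 2*f + f*(4 + f) (M(G, f) = -6*G + (-19 - 3*f + 5*(4 + f) + (4 + f)*f) = -6*G + (-19 - 3*f + (20 + 5*f) + f*(4 + f)) = -6*G + (1 + 2*f + f*(4 + f)) = 1 - 6*G + 2*f + f*(4 + f))
(-38*(-17))*M(5, 11) = (-38*(-17))*(1 + 11**2 - 6*5 + 6*11) = 646*(1 + 121 - 30 + 66) = 646*158 = 102068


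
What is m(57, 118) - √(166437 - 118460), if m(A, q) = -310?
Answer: -310 - √47977 ≈ -529.04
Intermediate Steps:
m(57, 118) - √(166437 - 118460) = -310 - √(166437 - 118460) = -310 - √47977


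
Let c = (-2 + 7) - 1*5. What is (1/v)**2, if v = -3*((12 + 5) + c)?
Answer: 1/2601 ≈ 0.00038447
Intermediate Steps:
c = 0 (c = 5 - 5 = 0)
v = -51 (v = -3*((12 + 5) + 0) = -3*(17 + 0) = -3*17 = -51)
(1/v)**2 = (1/(-51))**2 = (-1/51)**2 = 1/2601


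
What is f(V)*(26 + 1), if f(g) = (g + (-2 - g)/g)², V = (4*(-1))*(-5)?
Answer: 964467/100 ≈ 9644.7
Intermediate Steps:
V = 20 (V = -4*(-5) = 20)
f(g) = (g + (-2 - g)/g)²
f(V)*(26 + 1) = ((2 + 20 - 1*20²)²/20²)*(26 + 1) = ((2 + 20 - 1*400)²/400)*27 = ((2 + 20 - 400)²/400)*27 = ((1/400)*(-378)²)*27 = ((1/400)*142884)*27 = (35721/100)*27 = 964467/100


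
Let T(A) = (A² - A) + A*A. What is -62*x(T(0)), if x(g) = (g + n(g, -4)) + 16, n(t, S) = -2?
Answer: -868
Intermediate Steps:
T(A) = -A + 2*A² (T(A) = (A² - A) + A² = -A + 2*A²)
x(g) = 14 + g (x(g) = (g - 2) + 16 = (-2 + g) + 16 = 14 + g)
-62*x(T(0)) = -62*(14 + 0*(-1 + 2*0)) = -62*(14 + 0*(-1 + 0)) = -62*(14 + 0*(-1)) = -62*(14 + 0) = -62*14 = -868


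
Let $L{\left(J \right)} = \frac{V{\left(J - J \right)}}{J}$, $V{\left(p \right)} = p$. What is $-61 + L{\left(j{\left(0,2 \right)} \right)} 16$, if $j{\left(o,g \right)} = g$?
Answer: $-61$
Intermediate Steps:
$L{\left(J \right)} = 0$ ($L{\left(J \right)} = \frac{J - J}{J} = \frac{0}{J} = 0$)
$-61 + L{\left(j{\left(0,2 \right)} \right)} 16 = -61 + 0 \cdot 16 = -61 + 0 = -61$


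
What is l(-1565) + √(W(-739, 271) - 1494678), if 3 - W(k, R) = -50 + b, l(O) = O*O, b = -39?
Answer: 2449225 + I*√1494586 ≈ 2.4492e+6 + 1222.5*I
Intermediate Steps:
l(O) = O²
W(k, R) = 92 (W(k, R) = 3 - (-50 - 39) = 3 - 1*(-89) = 3 + 89 = 92)
l(-1565) + √(W(-739, 271) - 1494678) = (-1565)² + √(92 - 1494678) = 2449225 + √(-1494586) = 2449225 + I*√1494586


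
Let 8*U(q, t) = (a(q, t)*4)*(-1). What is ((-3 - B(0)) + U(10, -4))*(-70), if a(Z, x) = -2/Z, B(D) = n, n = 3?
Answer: 413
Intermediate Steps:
B(D) = 3
U(q, t) = 1/q (U(q, t) = ((-2/q*4)*(-1))/8 = (-8/q*(-1))/8 = (8/q)/8 = 1/q)
((-3 - B(0)) + U(10, -4))*(-70) = ((-3 - 1*3) + 1/10)*(-70) = ((-3 - 3) + 1/10)*(-70) = (-6 + 1/10)*(-70) = -59/10*(-70) = 413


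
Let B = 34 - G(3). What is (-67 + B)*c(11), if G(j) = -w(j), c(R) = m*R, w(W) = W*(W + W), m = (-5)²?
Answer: -4125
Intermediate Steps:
m = 25
w(W) = 2*W² (w(W) = W*(2*W) = 2*W²)
c(R) = 25*R
G(j) = -2*j²
B = 52 (B = 34 - (-2)*3² = 34 - (-2)*9 = 34 - 1*(-18) = 34 + 18 = 52)
(-67 + B)*c(11) = (-67 + 52)*(25*11) = -15*275 = -4125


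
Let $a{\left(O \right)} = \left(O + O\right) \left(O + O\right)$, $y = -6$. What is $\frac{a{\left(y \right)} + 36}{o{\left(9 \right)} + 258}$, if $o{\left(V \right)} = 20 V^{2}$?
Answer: $\frac{30}{313} \approx 0.095847$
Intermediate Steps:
$a{\left(O \right)} = 4 O^{2}$ ($a{\left(O \right)} = 2 O 2 O = 4 O^{2}$)
$\frac{a{\left(y \right)} + 36}{o{\left(9 \right)} + 258} = \frac{4 \left(-6\right)^{2} + 36}{20 \cdot 9^{2} + 258} = \frac{4 \cdot 36 + 36}{20 \cdot 81 + 258} = \frac{144 + 36}{1620 + 258} = \frac{180}{1878} = 180 \cdot \frac{1}{1878} = \frac{30}{313}$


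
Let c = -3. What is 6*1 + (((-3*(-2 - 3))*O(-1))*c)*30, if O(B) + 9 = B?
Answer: 13506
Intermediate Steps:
O(B) = -9 + B
6*1 + (((-3*(-2 - 3))*O(-1))*c)*30 = 6*1 + (((-3*(-2 - 3))*(-9 - 1))*(-3))*30 = 6 + ((-3*(-5)*(-10))*(-3))*30 = 6 + ((15*(-10))*(-3))*30 = 6 - 150*(-3)*30 = 6 + 450*30 = 6 + 13500 = 13506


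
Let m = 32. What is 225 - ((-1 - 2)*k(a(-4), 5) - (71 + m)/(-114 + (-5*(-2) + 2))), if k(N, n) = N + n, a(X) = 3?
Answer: 25295/102 ≈ 247.99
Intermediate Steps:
225 - ((-1 - 2)*k(a(-4), 5) - (71 + m)/(-114 + (-5*(-2) + 2))) = 225 - ((-1 - 2)*(3 + 5) - (71 + 32)/(-114 + (-5*(-2) + 2))) = 225 - (-3*8 - 103/(-114 + (10 + 2))) = 225 - (-24 - 103/(-114 + 12)) = 225 - (-24 - 103/(-102)) = 225 - (-24 - 103*(-1)/102) = 225 - (-24 - 1*(-103/102)) = 225 - (-24 + 103/102) = 225 - 1*(-2345/102) = 225 + 2345/102 = 25295/102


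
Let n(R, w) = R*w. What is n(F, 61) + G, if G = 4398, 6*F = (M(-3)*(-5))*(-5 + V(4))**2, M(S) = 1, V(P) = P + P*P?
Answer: -14079/2 ≈ -7039.5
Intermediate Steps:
V(P) = P + P**2
F = -375/2 (F = ((1*(-5))*(-5 + 4*(1 + 4))**2)/6 = (-5*(-5 + 4*5)**2)/6 = (-5*(-5 + 20)**2)/6 = (-5*15**2)/6 = (-5*225)/6 = (1/6)*(-1125) = -375/2 ≈ -187.50)
n(F, 61) + G = -375/2*61 + 4398 = -22875/2 + 4398 = -14079/2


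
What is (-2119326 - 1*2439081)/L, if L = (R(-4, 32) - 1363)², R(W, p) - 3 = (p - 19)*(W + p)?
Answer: -1519469/330672 ≈ -4.5951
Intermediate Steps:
R(W, p) = 3 + (-19 + p)*(W + p) (R(W, p) = 3 + (p - 19)*(W + p) = 3 + (-19 + p)*(W + p))
L = 992016 (L = ((3 + 32² - 19*(-4) - 19*32 - 4*32) - 1363)² = ((3 + 1024 + 76 - 608 - 128) - 1363)² = (367 - 1363)² = (-996)² = 992016)
(-2119326 - 1*2439081)/L = (-2119326 - 1*2439081)/992016 = (-2119326 - 2439081)*(1/992016) = -4558407*1/992016 = -1519469/330672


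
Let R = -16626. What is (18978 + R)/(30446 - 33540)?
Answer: -168/221 ≈ -0.76018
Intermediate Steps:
(18978 + R)/(30446 - 33540) = (18978 - 16626)/(30446 - 33540) = 2352/(-3094) = 2352*(-1/3094) = -168/221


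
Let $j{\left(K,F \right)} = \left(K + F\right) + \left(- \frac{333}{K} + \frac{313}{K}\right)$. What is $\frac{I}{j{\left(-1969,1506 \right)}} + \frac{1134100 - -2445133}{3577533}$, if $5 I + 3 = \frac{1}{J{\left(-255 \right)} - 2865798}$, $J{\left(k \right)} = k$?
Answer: $\frac{35070526664007061}{35008522624997169} \approx 1.0018$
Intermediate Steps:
$I = - \frac{1719632}{2866053}$ ($I = - \frac{3}{5} + \frac{1}{5 \left(-255 - 2865798\right)} = - \frac{3}{5} + \frac{1}{5 \left(-2866053\right)} = - \frac{3}{5} + \frac{1}{5} \left(- \frac{1}{2866053}\right) = - \frac{3}{5} - \frac{1}{14330265} = - \frac{1719632}{2866053} \approx -0.6$)
$j{\left(K,F \right)} = F + K - \frac{20}{K}$ ($j{\left(K,F \right)} = \left(F + K\right) - \frac{20}{K} = F + K - \frac{20}{K}$)
$\frac{I}{j{\left(-1969,1506 \right)}} + \frac{1134100 - -2445133}{3577533} = - \frac{1719632}{2866053 \left(1506 - 1969 - \frac{20}{-1969}\right)} + \frac{1134100 - -2445133}{3577533} = - \frac{1719632}{2866053 \left(1506 - 1969 - - \frac{20}{1969}\right)} + \left(1134100 + 2445133\right) \frac{1}{3577533} = - \frac{1719632}{2866053 \left(1506 - 1969 + \frac{20}{1969}\right)} + 3579233 \cdot \frac{1}{3577533} = - \frac{1719632}{2866053 \left(- \frac{911627}{1969}\right)} + \frac{3579233}{3577533} = \left(- \frac{1719632}{2866053}\right) \left(- \frac{1969}{911627}\right) + \frac{3579233}{3577533} = \frac{3385955408}{2612771298231} + \frac{3579233}{3577533} = \frac{35070526664007061}{35008522624997169}$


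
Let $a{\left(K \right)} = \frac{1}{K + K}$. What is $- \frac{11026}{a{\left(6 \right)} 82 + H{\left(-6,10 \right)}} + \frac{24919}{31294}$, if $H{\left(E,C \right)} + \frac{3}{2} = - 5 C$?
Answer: $\frac{519241039}{2096698} \approx 247.65$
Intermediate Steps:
$H{\left(E,C \right)} = - \frac{3}{2} - 5 C$
$a{\left(K \right)} = \frac{1}{2 K}$
$- \frac{11026}{a{\left(6 \right)} 82 + H{\left(-6,10 \right)}} + \frac{24919}{31294} = - \frac{11026}{\frac{1}{2 \cdot 6} \cdot 82 - \frac{103}{2}} + \frac{24919}{31294} = - \frac{11026}{\frac{1}{2} \cdot \frac{1}{6} \cdot 82 - \frac{103}{2}} + 24919 \cdot \frac{1}{31294} = - \frac{11026}{\frac{1}{12} \cdot 82 - \frac{103}{2}} + \frac{24919}{31294} = - \frac{11026}{\frac{41}{6} - \frac{103}{2}} + \frac{24919}{31294} = - \frac{11026}{- \frac{134}{3}} + \frac{24919}{31294} = \left(-11026\right) \left(- \frac{3}{134}\right) + \frac{24919}{31294} = \frac{16539}{67} + \frac{24919}{31294} = \frac{519241039}{2096698}$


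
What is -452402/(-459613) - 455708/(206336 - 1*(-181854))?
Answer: -1537790392/8109871385 ≈ -0.18962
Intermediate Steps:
-452402/(-459613) - 455708/(206336 - 1*(-181854)) = -452402*(-1/459613) - 455708/(206336 + 181854) = 452402/459613 - 455708/388190 = 452402/459613 - 455708*1/388190 = 452402/459613 - 20714/17645 = -1537790392/8109871385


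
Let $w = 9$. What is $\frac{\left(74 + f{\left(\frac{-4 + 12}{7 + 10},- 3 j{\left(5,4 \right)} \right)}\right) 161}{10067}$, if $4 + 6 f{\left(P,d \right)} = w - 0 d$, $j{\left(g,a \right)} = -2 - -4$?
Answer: $\frac{72289}{60402} \approx 1.1968$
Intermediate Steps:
$j{\left(g,a \right)} = 2$ ($j{\left(g,a \right)} = -2 + 4 = 2$)
$f{\left(P,d \right)} = \frac{5}{6}$ ($f{\left(P,d \right)} = - \frac{2}{3} + \frac{9 - 0 d}{6} = - \frac{2}{3} + \frac{9 - 0}{6} = - \frac{2}{3} + \frac{9 + 0}{6} = - \frac{2}{3} + \frac{1}{6} \cdot 9 = - \frac{2}{3} + \frac{3}{2} = \frac{5}{6}$)
$\frac{\left(74 + f{\left(\frac{-4 + 12}{7 + 10},- 3 j{\left(5,4 \right)} \right)}\right) 161}{10067} = \frac{\left(74 + \frac{5}{6}\right) 161}{10067} = \frac{449}{6} \cdot 161 \cdot \frac{1}{10067} = \frac{72289}{6} \cdot \frac{1}{10067} = \frac{72289}{60402}$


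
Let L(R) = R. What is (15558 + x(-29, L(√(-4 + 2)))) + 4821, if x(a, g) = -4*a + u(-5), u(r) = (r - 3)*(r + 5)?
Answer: 20495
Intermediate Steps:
u(r) = (-3 + r)*(5 + r)
x(a, g) = -4*a (x(a, g) = -4*a + (-15 + (-5)² + 2*(-5)) = -4*a + (-15 + 25 - 10) = -4*a + 0 = -4*a)
(15558 + x(-29, L(√(-4 + 2)))) + 4821 = (15558 - 4*(-29)) + 4821 = (15558 + 116) + 4821 = 15674 + 4821 = 20495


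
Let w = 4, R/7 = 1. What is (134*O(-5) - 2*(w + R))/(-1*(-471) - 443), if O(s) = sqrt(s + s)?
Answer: -11/14 + 67*I*sqrt(10)/14 ≈ -0.78571 + 15.134*I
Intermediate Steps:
R = 7 (R = 7*1 = 7)
O(s) = sqrt(2)*sqrt(s) (O(s) = sqrt(2*s) = sqrt(2)*sqrt(s))
(134*O(-5) - 2*(w + R))/(-1*(-471) - 443) = (134*(sqrt(2)*sqrt(-5)) - 2*(4 + 7))/(-1*(-471) - 443) = (134*(sqrt(2)*(I*sqrt(5))) - 2*11)/(471 - 443) = (134*(I*sqrt(10)) - 22)/28 = (134*I*sqrt(10) - 22)*(1/28) = (-22 + 134*I*sqrt(10))*(1/28) = -11/14 + 67*I*sqrt(10)/14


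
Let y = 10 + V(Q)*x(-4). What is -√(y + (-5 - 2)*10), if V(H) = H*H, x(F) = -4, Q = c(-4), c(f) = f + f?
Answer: -2*I*√79 ≈ -17.776*I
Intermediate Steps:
c(f) = 2*f
Q = -8 (Q = 2*(-4) = -8)
V(H) = H²
y = -246 (y = 10 + (-8)²*(-4) = 10 + 64*(-4) = 10 - 256 = -246)
-√(y + (-5 - 2)*10) = -√(-246 + (-5 - 2)*10) = -√(-246 - 7*10) = -√(-246 - 70) = -√(-316) = -2*I*√79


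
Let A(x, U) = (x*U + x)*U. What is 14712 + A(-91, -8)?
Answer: 9616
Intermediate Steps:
A(x, U) = U*(x + U*x) (A(x, U) = (U*x + x)*U = (x + U*x)*U = U*(x + U*x))
14712 + A(-91, -8) = 14712 - 8*(-91)*(1 - 8) = 14712 - 8*(-91)*(-7) = 14712 - 5096 = 9616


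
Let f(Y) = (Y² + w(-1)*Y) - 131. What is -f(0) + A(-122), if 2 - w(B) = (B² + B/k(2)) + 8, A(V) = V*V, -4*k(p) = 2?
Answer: 15015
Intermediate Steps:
k(p) = -½ (k(p) = -¼*2 = -½)
A(V) = V²
w(B) = -6 - B² + 2*B (w(B) = 2 - ((B² + B/(-½)) + 8) = 2 - ((B² - 2*B) + 8) = 2 - (8 + B² - 2*B) = 2 + (-8 - B² + 2*B) = -6 - B² + 2*B)
f(Y) = -131 + Y² - 9*Y (f(Y) = (Y² + (-6 - 1*(-1)² + 2*(-1))*Y) - 131 = (Y² + (-6 - 1*1 - 2)*Y) - 131 = (Y² + (-6 - 1 - 2)*Y) - 131 = (Y² - 9*Y) - 131 = -131 + Y² - 9*Y)
-f(0) + A(-122) = -(-131 + 0² - 9*0) + (-122)² = -(-131 + 0 + 0) + 14884 = -1*(-131) + 14884 = 131 + 14884 = 15015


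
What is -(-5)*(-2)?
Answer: -10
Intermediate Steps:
-(-5)*(-2) = -1*10 = -10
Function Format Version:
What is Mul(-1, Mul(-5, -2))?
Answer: -10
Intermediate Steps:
Mul(-1, Mul(-5, -2)) = Mul(-1, 10) = -10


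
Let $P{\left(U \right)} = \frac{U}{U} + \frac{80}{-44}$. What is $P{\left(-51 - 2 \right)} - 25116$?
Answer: $- \frac{276285}{11} \approx -25117.0$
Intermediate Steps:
$P{\left(U \right)} = - \frac{9}{11}$ ($P{\left(U \right)} = 1 + 80 \left(- \frac{1}{44}\right) = 1 - \frac{20}{11} = - \frac{9}{11}$)
$P{\left(-51 - 2 \right)} - 25116 = - \frac{9}{11} - 25116 = - \frac{276285}{11}$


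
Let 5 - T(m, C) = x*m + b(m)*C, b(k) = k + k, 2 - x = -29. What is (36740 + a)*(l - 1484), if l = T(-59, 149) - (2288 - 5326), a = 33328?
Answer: 1469325960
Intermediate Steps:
x = 31 (x = 2 - 1*(-29) = 2 + 29 = 31)
b(k) = 2*k
T(m, C) = 5 - 31*m - 2*C*m (T(m, C) = 5 - (31*m + (2*m)*C) = 5 - (31*m + 2*C*m) = 5 + (-31*m - 2*C*m) = 5 - 31*m - 2*C*m)
l = 22454 (l = (5 - 31*(-59) - 2*149*(-59)) - (2288 - 5326) = (5 + 1829 + 17582) - 1*(-3038) = 19416 + 3038 = 22454)
(36740 + a)*(l - 1484) = (36740 + 33328)*(22454 - 1484) = 70068*20970 = 1469325960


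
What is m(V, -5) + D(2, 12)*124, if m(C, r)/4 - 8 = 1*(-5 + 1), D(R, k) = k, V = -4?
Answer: 1504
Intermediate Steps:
m(C, r) = 16 (m(C, r) = 32 + 4*(1*(-5 + 1)) = 32 + 4*(1*(-4)) = 32 + 4*(-4) = 32 - 16 = 16)
m(V, -5) + D(2, 12)*124 = 16 + 12*124 = 16 + 1488 = 1504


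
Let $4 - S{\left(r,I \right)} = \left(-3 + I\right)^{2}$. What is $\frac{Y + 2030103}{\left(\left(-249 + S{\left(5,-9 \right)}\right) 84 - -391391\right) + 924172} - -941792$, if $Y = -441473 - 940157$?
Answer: $\frac{1208213361977}{1282887} \approx 9.4179 \cdot 10^{5}$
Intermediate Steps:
$S{\left(r,I \right)} = 4 - \left(-3 + I\right)^{2}$
$Y = -1381630$ ($Y = -441473 - 940157 = -1381630$)
$\frac{Y + 2030103}{\left(\left(-249 + S{\left(5,-9 \right)}\right) 84 - -391391\right) + 924172} - -941792 = \frac{-1381630 + 2030103}{\left(\left(-249 + \left(4 - \left(-3 - 9\right)^{2}\right)\right) 84 - -391391\right) + 924172} - -941792 = \frac{648473}{\left(\left(-249 + \left(4 - \left(-12\right)^{2}\right)\right) 84 + 391391\right) + 924172} + 941792 = \frac{648473}{\left(\left(-249 + \left(4 - 144\right)\right) 84 + 391391\right) + 924172} + 941792 = \frac{648473}{\left(\left(-249 - 140\right) 84 + 391391\right) + 924172} + 941792 = \frac{648473}{\left(\left(-389\right) 84 + 391391\right) + 924172} + 941792 = \frac{648473}{\left(-32676 + 391391\right) + 924172} + 941792 = \frac{648473}{358715 + 924172} + 941792 = \frac{648473}{1282887} + 941792 = \frac{1208213361977}{1282887}$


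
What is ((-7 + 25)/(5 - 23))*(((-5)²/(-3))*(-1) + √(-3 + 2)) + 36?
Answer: 83/3 - I ≈ 27.667 - 1.0*I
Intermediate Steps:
((-7 + 25)/(5 - 23))*(((-5)²/(-3))*(-1) + √(-3 + 2)) + 36 = (18/(-18))*((25*(-⅓))*(-1) + √(-1)) + 36 = (18*(-1/18))*(-25/3*(-1) + I) + 36 = -(25/3 + I) + 36 = (-25/3 - I) + 36 = 83/3 - I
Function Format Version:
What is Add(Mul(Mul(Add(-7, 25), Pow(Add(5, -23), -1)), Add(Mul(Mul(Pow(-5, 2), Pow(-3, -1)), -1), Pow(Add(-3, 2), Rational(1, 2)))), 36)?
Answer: Add(Rational(83, 3), Mul(-1, I)) ≈ Add(27.667, Mul(-1.0000, I))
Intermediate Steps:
Add(Mul(Mul(Add(-7, 25), Pow(Add(5, -23), -1)), Add(Mul(Mul(Pow(-5, 2), Pow(-3, -1)), -1), Pow(Add(-3, 2), Rational(1, 2)))), 36) = Add(Mul(Mul(18, Pow(-18, -1)), Add(Mul(Mul(25, Rational(-1, 3)), -1), Pow(-1, Rational(1, 2)))), 36) = Add(Mul(Mul(18, Rational(-1, 18)), Add(Mul(Rational(-25, 3), -1), I)), 36) = Add(Mul(-1, Add(Rational(25, 3), I)), 36) = Add(Add(Rational(-25, 3), Mul(-1, I)), 36) = Add(Rational(83, 3), Mul(-1, I))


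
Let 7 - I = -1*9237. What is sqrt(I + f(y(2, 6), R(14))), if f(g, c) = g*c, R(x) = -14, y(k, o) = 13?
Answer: sqrt(9062) ≈ 95.195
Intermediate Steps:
I = 9244 (I = 7 - (-1)*9237 = 7 - 1*(-9237) = 7 + 9237 = 9244)
f(g, c) = c*g
sqrt(I + f(y(2, 6), R(14))) = sqrt(9244 - 14*13) = sqrt(9244 - 182) = sqrt(9062)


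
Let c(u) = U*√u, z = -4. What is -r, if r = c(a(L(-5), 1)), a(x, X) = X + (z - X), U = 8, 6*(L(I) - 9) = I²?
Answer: -16*I ≈ -16.0*I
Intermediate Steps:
L(I) = 9 + I²/6
a(x, X) = -4 (a(x, X) = X + (-4 - X) = -4)
c(u) = 8*√u
r = 16*I (r = 8*√(-4) = 8*(2*I) = 16*I ≈ 16.0*I)
-r = -16*I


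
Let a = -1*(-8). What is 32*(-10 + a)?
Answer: -64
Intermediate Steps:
a = 8
32*(-10 + a) = 32*(-10 + 8) = 32*(-2) = -64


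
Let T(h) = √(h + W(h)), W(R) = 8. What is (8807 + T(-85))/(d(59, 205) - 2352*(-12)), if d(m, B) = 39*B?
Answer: 8807/36219 + I*√77/36219 ≈ 0.24316 + 0.00024228*I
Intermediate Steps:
T(h) = √(8 + h) (T(h) = √(h + 8) = √(8 + h))
(8807 + T(-85))/(d(59, 205) - 2352*(-12)) = (8807 + √(8 - 85))/(39*205 - 2352*(-12)) = (8807 + √(-77))/(7995 + 28224) = (8807 + I*√77)/36219 = (8807 + I*√77)*(1/36219) = 8807/36219 + I*√77/36219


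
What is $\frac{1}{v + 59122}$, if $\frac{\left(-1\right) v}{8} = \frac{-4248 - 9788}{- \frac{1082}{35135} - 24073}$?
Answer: $\frac{845805937}{50001793368434} \approx 1.6916 \cdot 10^{-5}$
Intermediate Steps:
$v = - \frac{3945238880}{845805937}$ ($v = - 8 \frac{-4248 - 9788}{- \frac{1082}{35135} - 24073} = - 8 \left(- \frac{14036}{\left(-1082\right) \frac{1}{35135} - 24073}\right) = - 8 \left(- \frac{14036}{- \frac{1082}{35135} - 24073}\right) = - 8 \left(- \frac{14036}{- \frac{845805937}{35135}}\right) = - 8 \left(\left(-14036\right) \left(- \frac{35135}{845805937}\right)\right) = \left(-8\right) \frac{493154860}{845805937} = - \frac{3945238880}{845805937} \approx -4.6645$)
$\frac{1}{v + 59122} = \frac{1}{- \frac{3945238880}{845805937} + 59122} = \frac{1}{\frac{50001793368434}{845805937}} = \frac{845805937}{50001793368434}$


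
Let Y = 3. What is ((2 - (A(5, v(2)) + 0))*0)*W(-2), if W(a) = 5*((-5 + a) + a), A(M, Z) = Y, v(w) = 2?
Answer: 0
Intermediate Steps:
A(M, Z) = 3
W(a) = -25 + 10*a (W(a) = 5*(-5 + 2*a) = -25 + 10*a)
((2 - (A(5, v(2)) + 0))*0)*W(-2) = ((2 - (3 + 0))*0)*(-25 + 10*(-2)) = ((2 - 1*3)*0)*(-25 - 20) = ((2 - 3)*0)*(-45) = -1*0*(-45) = 0*(-45) = 0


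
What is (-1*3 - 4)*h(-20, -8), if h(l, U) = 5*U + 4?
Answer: 252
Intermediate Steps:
h(l, U) = 4 + 5*U
(-1*3 - 4)*h(-20, -8) = (-1*3 - 4)*(4 + 5*(-8)) = (-3 - 4)*(4 - 40) = -7*(-36) = 252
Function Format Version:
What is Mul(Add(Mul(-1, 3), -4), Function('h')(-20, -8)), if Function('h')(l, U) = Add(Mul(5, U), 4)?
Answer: 252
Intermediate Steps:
Function('h')(l, U) = Add(4, Mul(5, U))
Mul(Add(Mul(-1, 3), -4), Function('h')(-20, -8)) = Mul(Add(Mul(-1, 3), -4), Add(4, Mul(5, -8))) = Mul(Add(-3, -4), Add(4, -40)) = Mul(-7, -36) = 252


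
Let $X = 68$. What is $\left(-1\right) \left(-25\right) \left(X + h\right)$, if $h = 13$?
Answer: $2025$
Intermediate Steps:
$\left(-1\right) \left(-25\right) \left(X + h\right) = \left(-1\right) \left(-25\right) \left(68 + 13\right) = 25 \cdot 81 = 2025$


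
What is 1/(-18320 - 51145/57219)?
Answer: -57219/1048303225 ≈ -5.4582e-5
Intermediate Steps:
1/(-18320 - 51145/57219) = 1/(-1048303225/57219) = -57219/1048303225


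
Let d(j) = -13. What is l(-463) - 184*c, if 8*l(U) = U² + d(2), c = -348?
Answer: 181653/2 ≈ 90827.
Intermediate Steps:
l(U) = -13/8 + U²/8 (l(U) = (U² - 13)/8 = (-13 + U²)/8 = -13/8 + U²/8)
l(-463) - 184*c = (-13/8 + (⅛)*(-463)²) - 184*(-348) = (-13/8 + (⅛)*214369) - 1*(-64032) = (-13/8 + 214369/8) + 64032 = 53589/2 + 64032 = 181653/2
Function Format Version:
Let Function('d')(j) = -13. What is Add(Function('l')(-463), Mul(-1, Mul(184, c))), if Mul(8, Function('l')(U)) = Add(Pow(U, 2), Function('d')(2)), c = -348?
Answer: Rational(181653, 2) ≈ 90827.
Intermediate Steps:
Function('l')(U) = Add(Rational(-13, 8), Mul(Rational(1, 8), Pow(U, 2))) (Function('l')(U) = Mul(Rational(1, 8), Add(Pow(U, 2), -13)) = Mul(Rational(1, 8), Add(-13, Pow(U, 2))) = Add(Rational(-13, 8), Mul(Rational(1, 8), Pow(U, 2))))
Add(Function('l')(-463), Mul(-1, Mul(184, c))) = Add(Add(Rational(-13, 8), Mul(Rational(1, 8), Pow(-463, 2))), Mul(-1, Mul(184, -348))) = Add(Add(Rational(-13, 8), Mul(Rational(1, 8), 214369)), Mul(-1, -64032)) = Add(Add(Rational(-13, 8), Rational(214369, 8)), 64032) = Add(Rational(53589, 2), 64032) = Rational(181653, 2)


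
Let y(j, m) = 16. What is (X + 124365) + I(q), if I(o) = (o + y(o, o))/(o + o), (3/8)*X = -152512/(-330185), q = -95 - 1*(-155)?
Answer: 49276888009/396222 ≈ 1.2437e+5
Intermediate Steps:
q = 60 (q = -95 + 155 = 60)
X = 1220096/990555 (X = 8*(-152512/(-330185))/3 = 8*(-152512*(-1/330185))/3 = (8/3)*(152512/330185) = 1220096/990555 ≈ 1.2317)
I(o) = (16 + o)/(2*o) (I(o) = (o + 16)/(o + o) = (16 + o)/((2*o)) = (16 + o)*(1/(2*o)) = (16 + o)/(2*o))
(X + 124365) + I(q) = (1220096/990555 + 124365) + (1/2)*(16 + 60)/60 = 123191592671/990555 + (1/2)*(1/60)*76 = 123191592671/990555 + 19/30 = 49276888009/396222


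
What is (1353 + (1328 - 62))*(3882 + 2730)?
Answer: 17316828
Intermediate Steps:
(1353 + (1328 - 62))*(3882 + 2730) = (1353 + 1266)*6612 = 2619*6612 = 17316828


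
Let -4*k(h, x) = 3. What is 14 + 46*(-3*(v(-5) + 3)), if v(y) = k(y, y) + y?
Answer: 787/2 ≈ 393.50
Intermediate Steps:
k(h, x) = -¾ (k(h, x) = -¼*3 = -¾)
v(y) = -¾ + y
14 + 46*(-3*(v(-5) + 3)) = 14 + 46*(-3*((-¾ - 5) + 3)) = 14 + 46*(-3*(-23/4 + 3)) = 14 + 46*(-3*(-11/4)) = 14 + 46*(33/4) = 14 + 759/2 = 787/2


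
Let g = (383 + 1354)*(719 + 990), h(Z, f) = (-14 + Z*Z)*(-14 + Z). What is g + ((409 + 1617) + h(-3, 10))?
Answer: 2970644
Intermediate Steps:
h(Z, f) = (-14 + Z)*(-14 + Z**2) (h(Z, f) = (-14 + Z**2)*(-14 + Z) = (-14 + Z)*(-14 + Z**2))
g = 2968533 (g = 1737*1709 = 2968533)
g + ((409 + 1617) + h(-3, 10)) = 2968533 + ((409 + 1617) + (196 + (-3)**3 - 14*(-3) - 14*(-3)**2)) = 2968533 + (2026 + (196 - 27 + 42 - 14*9)) = 2968533 + (2026 + (196 - 27 + 42 - 126)) = 2968533 + (2026 + 85) = 2968533 + 2111 = 2970644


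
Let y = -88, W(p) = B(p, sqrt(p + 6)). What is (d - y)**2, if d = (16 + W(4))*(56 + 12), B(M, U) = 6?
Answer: 2509056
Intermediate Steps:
W(p) = 6
d = 1496 (d = (16 + 6)*(56 + 12) = 22*68 = 1496)
(d - y)**2 = (1496 - 1*(-88))**2 = (1496 + 88)**2 = 1584**2 = 2509056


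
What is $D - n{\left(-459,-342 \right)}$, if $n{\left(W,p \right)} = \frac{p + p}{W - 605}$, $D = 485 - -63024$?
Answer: $\frac{889117}{14} \approx 63508.0$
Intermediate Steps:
$D = 63509$ ($D = 485 + 63024 = 63509$)
$n{\left(W,p \right)} = \frac{2 p}{-605 + W}$
$D - n{\left(-459,-342 \right)} = 63509 - 2 \left(-342\right) \frac{1}{-605 - 459} = 63509 - 2 \left(-342\right) \frac{1}{-1064} = 63509 - 2 \left(-342\right) \left(- \frac{1}{1064}\right) = 63509 - \frac{9}{14} = \frac{889117}{14}$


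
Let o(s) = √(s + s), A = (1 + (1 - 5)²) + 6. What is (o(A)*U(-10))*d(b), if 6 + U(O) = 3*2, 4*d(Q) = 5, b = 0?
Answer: 0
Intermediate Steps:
d(Q) = 5/4 (d(Q) = (¼)*5 = 5/4)
A = 23 (A = (1 + (-4)²) + 6 = (1 + 16) + 6 = 17 + 6 = 23)
U(O) = 0 (U(O) = -6 + 3*2 = -6 + 6 = 0)
o(s) = √2*√s (o(s) = √(2*s) = √2*√s)
(o(A)*U(-10))*d(b) = ((√2*√23)*0)*(5/4) = (√46*0)*(5/4) = 0*(5/4) = 0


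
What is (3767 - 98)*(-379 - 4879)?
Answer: -19291602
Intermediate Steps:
(3767 - 98)*(-379 - 4879) = 3669*(-5258) = -19291602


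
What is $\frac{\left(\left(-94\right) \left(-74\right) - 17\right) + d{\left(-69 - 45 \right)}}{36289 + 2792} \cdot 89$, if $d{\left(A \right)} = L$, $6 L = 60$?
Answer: $\frac{618461}{39081} \approx 15.825$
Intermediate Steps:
$L = 10$ ($L = \frac{1}{6} \cdot 60 = 10$)
$d{\left(A \right)} = 10$
$\frac{\left(\left(-94\right) \left(-74\right) - 17\right) + d{\left(-69 - 45 \right)}}{36289 + 2792} \cdot 89 = \frac{\left(\left(-94\right) \left(-74\right) - 17\right) + 10}{36289 + 2792} \cdot 89 = \frac{\left(6956 - 17\right) + 10}{39081} \cdot 89 = \left(6939 + 10\right) \frac{1}{39081} \cdot 89 = 6949 \cdot \frac{1}{39081} \cdot 89 = \frac{6949}{39081} \cdot 89 = \frac{618461}{39081}$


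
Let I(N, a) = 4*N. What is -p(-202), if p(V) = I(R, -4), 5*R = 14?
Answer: -56/5 ≈ -11.200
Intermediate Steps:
R = 14/5 (R = (⅕)*14 = 14/5 ≈ 2.8000)
p(V) = 56/5 (p(V) = 4*(14/5) = 56/5)
-p(-202) = -1*56/5 = -56/5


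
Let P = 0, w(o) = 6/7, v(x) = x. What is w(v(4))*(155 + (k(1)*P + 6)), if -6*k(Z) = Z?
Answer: 138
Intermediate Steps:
w(o) = 6/7 (w(o) = 6*(⅐) = 6/7)
k(Z) = -Z/6
w(v(4))*(155 + (k(1)*P + 6)) = 6*(155 + (-⅙*1*0 + 6))/7 = 6*(155 + (-⅙*0 + 6))/7 = 6*(155 + (0 + 6))/7 = 6*(155 + 6)/7 = (6/7)*161 = 138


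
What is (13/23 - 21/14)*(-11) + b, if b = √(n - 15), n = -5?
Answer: 473/46 + 2*I*√5 ≈ 10.283 + 4.4721*I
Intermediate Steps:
b = 2*I*√5 (b = √(-5 - 15) = √(-20) = 2*I*√5 ≈ 4.4721*I)
(13/23 - 21/14)*(-11) + b = (13/23 - 21/14)*(-11) + 2*I*√5 = (13*(1/23) - 21*1/14)*(-11) + 2*I*√5 = (13/23 - 3/2)*(-11) + 2*I*√5 = -43/46*(-11) + 2*I*√5 = 473/46 + 2*I*√5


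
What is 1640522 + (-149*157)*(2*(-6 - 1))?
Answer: 1968024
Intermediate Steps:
1640522 + (-149*157)*(2*(-6 - 1)) = 1640522 - 46786*(-7) = 1640522 - 23393*(-14) = 1640522 + 327502 = 1968024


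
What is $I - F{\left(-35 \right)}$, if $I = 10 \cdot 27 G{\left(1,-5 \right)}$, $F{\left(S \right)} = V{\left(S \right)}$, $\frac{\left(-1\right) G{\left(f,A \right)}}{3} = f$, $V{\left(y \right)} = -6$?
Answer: $-804$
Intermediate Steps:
$G{\left(f,A \right)} = - 3 f$
$F{\left(S \right)} = -6$
$I = -810$ ($I = 10 \cdot 27 \left(\left(-3\right) 1\right) = 270 \left(-3\right) = -810$)
$I - F{\left(-35 \right)} = -810 - -6 = -810 + 6 = -804$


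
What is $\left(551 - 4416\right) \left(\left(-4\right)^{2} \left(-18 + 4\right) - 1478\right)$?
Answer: $6578230$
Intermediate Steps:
$\left(551 - 4416\right) \left(\left(-4\right)^{2} \left(-18 + 4\right) - 1478\right) = - 3865 \left(16 \left(-14\right) - 1478\right) = - 3865 \left(-224 - 1478\right) = \left(-3865\right) \left(-1702\right) = 6578230$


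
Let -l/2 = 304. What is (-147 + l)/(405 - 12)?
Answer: -755/393 ≈ -1.9211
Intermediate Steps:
l = -608 (l = -2*304 = -608)
(-147 + l)/(405 - 12) = (-147 - 608)/(405 - 12) = -755/393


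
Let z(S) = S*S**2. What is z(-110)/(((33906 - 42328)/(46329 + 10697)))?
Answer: 37950803000/4211 ≈ 9.0123e+6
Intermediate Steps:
z(S) = S**3
z(-110)/(((33906 - 42328)/(46329 + 10697))) = (-110)**3/(((33906 - 42328)/(46329 + 10697))) = -1331000/((-8422/57026)) = -1331000/((-8422*1/57026)) = -1331000/(-4211/28513) = -1331000*(-28513/4211) = 37950803000/4211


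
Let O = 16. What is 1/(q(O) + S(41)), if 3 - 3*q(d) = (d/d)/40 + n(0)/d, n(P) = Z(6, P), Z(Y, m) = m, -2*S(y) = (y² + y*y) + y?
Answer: -120/204061 ≈ -0.00058806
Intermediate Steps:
S(y) = -y² - y/2 (S(y) = -((y² + y*y) + y)/2 = -((y² + y²) + y)/2 = -(2*y² + y)/2 = -(y + 2*y²)/2 = -y² - y/2)
n(P) = P
q(d) = 119/120 (q(d) = 1 - ((d/d)/40 + 0/d)/3 = 1 - (1*(1/40) + 0)/3 = 1 - (1/40 + 0)/3 = 1 - ⅓*1/40 = 1 - 1/120 = 119/120)
1/(q(O) + S(41)) = 1/(119/120 - 1*41*(½ + 41)) = 1/(119/120 - 1*41*83/2) = 1/(119/120 - 3403/2) = 1/(-204061/120) = -120/204061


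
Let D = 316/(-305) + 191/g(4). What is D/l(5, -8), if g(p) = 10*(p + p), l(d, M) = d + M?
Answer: -1319/2928 ≈ -0.45048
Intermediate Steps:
l(d, M) = M + d
g(p) = 20*p (g(p) = 10*(2*p) = 20*p)
D = 1319/976 (D = 316/(-305) + 191/((20*4)) = 316*(-1/305) + 191/80 = -316/305 + 191*(1/80) = -316/305 + 191/80 = 1319/976 ≈ 1.3514)
D/l(5, -8) = 1319/(976*(-8 + 5)) = (1319/976)/(-3) = (1319/976)*(-1/3) = -1319/2928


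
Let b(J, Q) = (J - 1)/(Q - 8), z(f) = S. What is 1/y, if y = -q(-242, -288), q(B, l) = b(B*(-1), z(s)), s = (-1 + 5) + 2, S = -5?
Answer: 13/241 ≈ 0.053942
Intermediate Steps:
s = 6 (s = 4 + 2 = 6)
z(f) = -5
b(J, Q) = (-1 + J)/(-8 + Q)
q(B, l) = 1/13 + B/13 (q(B, l) = (-1 + B*(-1))/(-8 - 5) = (-1 - B)/(-13) = -(-1 - B)/13 = 1/13 + B/13)
y = 241/13 (y = -(1/13 + (1/13)*(-242)) = -(1/13 - 242/13) = -1*(-241/13) = 241/13 ≈ 18.538)
1/y = 1/(241/13) = 13/241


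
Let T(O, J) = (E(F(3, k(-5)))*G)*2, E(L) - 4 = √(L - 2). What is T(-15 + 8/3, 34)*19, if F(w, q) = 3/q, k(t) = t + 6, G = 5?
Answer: 950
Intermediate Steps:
k(t) = 6 + t
E(L) = 4 + √(-2 + L) (E(L) = 4 + √(L - 2) = 4 + √(-2 + L))
T(O, J) = 50 (T(O, J) = ((4 + √(-2 + 3/(6 - 5)))*5)*2 = ((4 + √(-2 + 3/1))*5)*2 = ((4 + √(-2 + 3*1))*5)*2 = ((4 + √(-2 + 3))*5)*2 = ((4 + √1)*5)*2 = ((4 + 1)*5)*2 = (5*5)*2 = 25*2 = 50)
T(-15 + 8/3, 34)*19 = 50*19 = 950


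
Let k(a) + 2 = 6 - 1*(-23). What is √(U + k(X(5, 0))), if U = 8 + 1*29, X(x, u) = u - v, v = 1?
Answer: 8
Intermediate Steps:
X(x, u) = -1 + u (X(x, u) = u - 1*1 = u - 1 = -1 + u)
k(a) = 27 (k(a) = -2 + (6 - 1*(-23)) = -2 + (6 + 23) = -2 + 29 = 27)
U = 37 (U = 8 + 29 = 37)
√(U + k(X(5, 0))) = √(37 + 27) = √64 = 8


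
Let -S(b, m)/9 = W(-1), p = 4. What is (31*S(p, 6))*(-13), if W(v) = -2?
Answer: -7254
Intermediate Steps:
S(b, m) = 18 (S(b, m) = -9*(-2) = 18)
(31*S(p, 6))*(-13) = (31*18)*(-13) = 558*(-13) = -7254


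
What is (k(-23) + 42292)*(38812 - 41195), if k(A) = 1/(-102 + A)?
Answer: -12597727117/125 ≈ -1.0078e+8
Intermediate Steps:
(k(-23) + 42292)*(38812 - 41195) = (1/(-102 - 23) + 42292)*(38812 - 41195) = (1/(-125) + 42292)*(-2383) = (-1/125 + 42292)*(-2383) = (5286499/125)*(-2383) = -12597727117/125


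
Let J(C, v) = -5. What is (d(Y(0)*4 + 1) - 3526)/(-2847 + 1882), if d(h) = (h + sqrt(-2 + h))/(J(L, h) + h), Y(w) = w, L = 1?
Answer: 2821/772 + I/3860 ≈ 3.6541 + 0.00025907*I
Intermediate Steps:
d(h) = (h + sqrt(-2 + h))/(-5 + h)
(d(Y(0)*4 + 1) - 3526)/(-2847 + 1882) = (((0*4 + 1) + sqrt(-2 + (0*4 + 1)))/(-5 + (0*4 + 1)) - 3526)/(-2847 + 1882) = (((0 + 1) + sqrt(-2 + (0 + 1)))/(-5 + (0 + 1)) - 3526)/(-965) = ((1 + sqrt(-2 + 1))/(-5 + 1) - 3526)*(-1/965) = ((1 + sqrt(-1))/(-4) - 3526)*(-1/965) = (-(1 + I)/4 - 3526)*(-1/965) = ((-1/4 - I/4) - 3526)*(-1/965) = (-14105/4 - I/4)*(-1/965) = 2821/772 + I/3860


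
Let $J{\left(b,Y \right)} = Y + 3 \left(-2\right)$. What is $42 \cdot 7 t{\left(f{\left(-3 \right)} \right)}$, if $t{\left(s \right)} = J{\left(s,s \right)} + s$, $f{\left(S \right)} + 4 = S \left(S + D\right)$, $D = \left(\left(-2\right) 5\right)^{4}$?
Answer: $-17638824$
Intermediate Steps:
$J{\left(b,Y \right)} = -6 + Y$ ($J{\left(b,Y \right)} = Y - 6 = -6 + Y$)
$D = 10000$ ($D = \left(-10\right)^{4} = 10000$)
$f{\left(S \right)} = -4 + S \left(10000 + S\right)$ ($f{\left(S \right)} = -4 + S \left(S + 10000\right) = -4 + S \left(10000 + S\right)$)
$t{\left(s \right)} = -6 + 2 s$ ($t{\left(s \right)} = \left(-6 + s\right) + s = -6 + 2 s$)
$42 \cdot 7 t{\left(f{\left(-3 \right)} \right)} = 42 \cdot 7 \left(-6 + 2 \left(-4 + \left(-3\right)^{2} + 10000 \left(-3\right)\right)\right) = 294 \left(-6 + 2 \left(-4 + 9 - 30000\right)\right) = 294 \left(-6 + 2 \left(-29995\right)\right) = 294 \left(-6 - 59990\right) = 294 \left(-59996\right) = -17638824$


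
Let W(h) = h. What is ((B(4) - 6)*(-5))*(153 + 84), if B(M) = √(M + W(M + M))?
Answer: 7110 - 2370*√3 ≈ 3005.0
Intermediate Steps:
B(M) = √3*√M (B(M) = √(M + (M + M)) = √(M + 2*M) = √(3*M) = √3*√M)
((B(4) - 6)*(-5))*(153 + 84) = ((√3*√4 - 6)*(-5))*(153 + 84) = ((√3*2 - 6)*(-5))*237 = ((2*√3 - 6)*(-5))*237 = ((-6 + 2*√3)*(-5))*237 = (30 - 10*√3)*237 = 7110 - 2370*√3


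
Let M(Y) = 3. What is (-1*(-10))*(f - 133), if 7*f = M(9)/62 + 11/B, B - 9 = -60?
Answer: -14721755/11067 ≈ -1330.2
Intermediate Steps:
B = -51 (B = 9 - 60 = -51)
f = -529/22134 (f = (3/62 + 11/(-51))/7 = (3*(1/62) + 11*(-1/51))/7 = (3/62 - 11/51)/7 = (1/7)*(-529/3162) = -529/22134 ≈ -0.023900)
(-1*(-10))*(f - 133) = (-1*(-10))*(-529/22134 - 133) = 10*(-2944351/22134) = -14721755/11067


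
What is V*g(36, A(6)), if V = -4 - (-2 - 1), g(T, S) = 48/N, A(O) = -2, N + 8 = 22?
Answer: -24/7 ≈ -3.4286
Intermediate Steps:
N = 14 (N = -8 + 22 = 14)
g(T, S) = 24/7 (g(T, S) = 48/14 = 48*(1/14) = 24/7)
V = -1 (V = -4 - 1*(-3) = -4 + 3 = -1)
V*g(36, A(6)) = -1*24/7 = -24/7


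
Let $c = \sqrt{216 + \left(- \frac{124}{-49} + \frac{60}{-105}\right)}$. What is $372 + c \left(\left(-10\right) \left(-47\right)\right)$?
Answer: $372 + \frac{940 \sqrt{2670}}{7} \approx 7310.8$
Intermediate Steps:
$c = \frac{2 \sqrt{2670}}{7}$ ($c = \sqrt{216 + \left(\left(-124\right) \left(- \frac{1}{49}\right) + 60 \left(- \frac{1}{105}\right)\right)} = \sqrt{216 + \left(\frac{124}{49} - \frac{4}{7}\right)} = \sqrt{216 + \frac{96}{49}} = \sqrt{\frac{10680}{49}} = \frac{2 \sqrt{2670}}{7} \approx 14.763$)
$372 + c \left(\left(-10\right) \left(-47\right)\right) = 372 + \frac{2 \sqrt{2670}}{7} \left(\left(-10\right) \left(-47\right)\right) = 372 + \frac{2 \sqrt{2670}}{7} \cdot 470 = 372 + \frac{940 \sqrt{2670}}{7}$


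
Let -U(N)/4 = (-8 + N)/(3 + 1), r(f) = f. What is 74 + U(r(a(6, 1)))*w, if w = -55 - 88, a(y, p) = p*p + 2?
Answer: -641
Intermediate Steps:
a(y, p) = 2 + p² (a(y, p) = p² + 2 = 2 + p²)
U(N) = 8 - N (U(N) = -4*(-8 + N)/(3 + 1) = -4*(-8 + N)/4 = -4*(-2 + N/4) = 8 - N)
w = -143
74 + U(r(a(6, 1)))*w = 74 + (8 - (2 + 1²))*(-143) = 74 + (8 - (2 + 1))*(-143) = 74 + (8 - 1*3)*(-143) = 74 + (8 - 3)*(-143) = 74 + 5*(-143) = 74 - 715 = -641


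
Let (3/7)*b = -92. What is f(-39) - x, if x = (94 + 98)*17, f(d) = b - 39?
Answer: -10553/3 ≈ -3517.7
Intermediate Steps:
b = -644/3 (b = (7/3)*(-92) = -644/3 ≈ -214.67)
f(d) = -761/3 (f(d) = -644/3 - 39 = -761/3)
x = 3264 (x = 192*17 = 3264)
f(-39) - x = -761/3 - 1*3264 = -761/3 - 3264 = -10553/3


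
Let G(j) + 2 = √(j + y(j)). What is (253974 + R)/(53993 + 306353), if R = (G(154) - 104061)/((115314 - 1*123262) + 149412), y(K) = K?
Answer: 35928073873/50975986544 + √77/25487993272 ≈ 0.70480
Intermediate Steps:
G(j) = -2 + √2*√j (G(j) = -2 + √(j + j) = -2 + √(2*j) = -2 + √2*√j)
R = -104063/141464 + √77/70732 (R = ((-2 + √2*√154) - 104061)/((115314 - 1*123262) + 149412) = ((-2 + 2*√77) - 104061)/((115314 - 123262) + 149412) = (-104063 + 2*√77)/(-7948 + 149412) = (-104063 + 2*√77)/141464 = (-104063 + 2*√77)*(1/141464) = -104063/141464 + √77/70732 ≈ -0.73549)
(253974 + R)/(53993 + 306353) = (253974 + (-104063/141464 + √77/70732))/(53993 + 306353) = (35928073873/141464 + √77/70732)/360346 = (35928073873/141464 + √77/70732)*(1/360346) = 35928073873/50975986544 + √77/25487993272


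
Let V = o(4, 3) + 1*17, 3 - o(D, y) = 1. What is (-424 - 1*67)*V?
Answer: -9329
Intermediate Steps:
o(D, y) = 2 (o(D, y) = 3 - 1*1 = 3 - 1 = 2)
V = 19 (V = 2 + 1*17 = 2 + 17 = 19)
(-424 - 1*67)*V = (-424 - 1*67)*19 = (-424 - 67)*19 = -491*19 = -9329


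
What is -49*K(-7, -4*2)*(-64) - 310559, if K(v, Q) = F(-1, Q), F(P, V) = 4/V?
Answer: -312127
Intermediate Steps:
K(v, Q) = 4/Q
-49*K(-7, -4*2)*(-64) - 310559 = -196/((-4*2))*(-64) - 310559 = -196/(-8)*(-64) - 310559 = -196*(-1)/8*(-64) - 310559 = -49*(-1/2)*(-64) - 310559 = (49/2)*(-64) - 310559 = -1568 - 310559 = -312127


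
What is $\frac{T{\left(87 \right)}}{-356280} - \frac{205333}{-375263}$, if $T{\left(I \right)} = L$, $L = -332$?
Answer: $\frac{18320157139}{33424675410} \approx 0.5481$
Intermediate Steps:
$T{\left(I \right)} = -332$
$\frac{T{\left(87 \right)}}{-356280} - \frac{205333}{-375263} = - \frac{332}{-356280} - \frac{205333}{-375263} = \left(-332\right) \left(- \frac{1}{356280}\right) - - \frac{205333}{375263} = \frac{83}{89070} + \frac{205333}{375263} = \frac{18320157139}{33424675410}$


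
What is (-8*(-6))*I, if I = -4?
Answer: -192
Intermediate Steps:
(-8*(-6))*I = -8*(-6)*(-4) = 48*(-4) = -192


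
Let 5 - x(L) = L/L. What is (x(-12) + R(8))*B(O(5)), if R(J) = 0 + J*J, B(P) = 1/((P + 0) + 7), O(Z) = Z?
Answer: 17/3 ≈ 5.6667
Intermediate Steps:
x(L) = 4 (x(L) = 5 - L/L = 5 - 1*1 = 5 - 1 = 4)
B(P) = 1/(7 + P) (B(P) = 1/(P + 7) = 1/(7 + P))
R(J) = J² (R(J) = 0 + J² = J²)
(x(-12) + R(8))*B(O(5)) = (4 + 8²)/(7 + 5) = (4 + 64)/12 = 68*(1/12) = 17/3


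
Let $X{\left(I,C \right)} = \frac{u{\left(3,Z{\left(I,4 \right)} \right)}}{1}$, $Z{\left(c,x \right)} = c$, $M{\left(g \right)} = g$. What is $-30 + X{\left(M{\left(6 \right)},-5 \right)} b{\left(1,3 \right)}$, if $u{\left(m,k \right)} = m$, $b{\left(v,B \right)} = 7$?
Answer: $-9$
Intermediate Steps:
$X{\left(I,C \right)} = 3$ ($X{\left(I,C \right)} = \frac{3}{1} = 3 \cdot 1 = 3$)
$-30 + X{\left(M{\left(6 \right)},-5 \right)} b{\left(1,3 \right)} = -30 + 3 \cdot 7 = -30 + 21 = -9$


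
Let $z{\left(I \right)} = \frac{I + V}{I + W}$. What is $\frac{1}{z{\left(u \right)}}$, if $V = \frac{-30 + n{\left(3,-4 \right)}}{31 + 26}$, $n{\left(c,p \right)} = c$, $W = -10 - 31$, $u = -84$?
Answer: $\frac{475}{321} \approx 1.4798$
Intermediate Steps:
$W = -41$
$V = - \frac{9}{19}$ ($V = \frac{-30 + 3}{31 + 26} = - \frac{27}{57} = \left(-27\right) \frac{1}{57} = - \frac{9}{19} \approx -0.47368$)
$z{\left(I \right)} = \frac{- \frac{9}{19} + I}{-41 + I}$ ($z{\left(I \right)} = \frac{I - \frac{9}{19}}{I - 41} = \frac{- \frac{9}{19} + I}{-41 + I}$)
$\frac{1}{z{\left(u \right)}} = \frac{1}{\frac{1}{-41 - 84} \left(- \frac{9}{19} - 84\right)} = \frac{1}{\frac{1}{-125} \left(- \frac{1605}{19}\right)} = \frac{1}{\left(- \frac{1}{125}\right) \left(- \frac{1605}{19}\right)} = \frac{1}{\frac{321}{475}} = \frac{475}{321}$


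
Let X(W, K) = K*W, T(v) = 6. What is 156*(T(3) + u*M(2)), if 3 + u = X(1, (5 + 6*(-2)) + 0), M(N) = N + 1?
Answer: -3744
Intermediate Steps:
M(N) = 1 + N
u = -10 (u = -3 + ((5 + 6*(-2)) + 0)*1 = -3 + ((5 - 12) + 0)*1 = -3 + (-7 + 0)*1 = -3 - 7*1 = -3 - 7 = -10)
156*(T(3) + u*M(2)) = 156*(6 - 10*(1 + 2)) = 156*(6 - 10*3) = 156*(6 - 30) = 156*(-24) = -3744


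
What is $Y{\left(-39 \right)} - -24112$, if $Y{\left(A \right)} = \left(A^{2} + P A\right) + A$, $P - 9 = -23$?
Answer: $26140$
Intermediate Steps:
$P = -14$ ($P = 9 - 23 = -14$)
$Y{\left(A \right)} = A^{2} - 13 A$ ($Y{\left(A \right)} = \left(A^{2} - 14 A\right) + A = A^{2} - 13 A$)
$Y{\left(-39 \right)} - -24112 = - 39 \left(-13 - 39\right) - -24112 = \left(-39\right) \left(-52\right) + 24112 = 2028 + 24112 = 26140$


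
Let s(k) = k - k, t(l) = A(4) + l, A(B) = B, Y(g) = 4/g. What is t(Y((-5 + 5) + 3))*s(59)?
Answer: 0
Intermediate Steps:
t(l) = 4 + l
s(k) = 0
t(Y((-5 + 5) + 3))*s(59) = (4 + 4/((-5 + 5) + 3))*0 = (4 + 4/(0 + 3))*0 = (4 + 4/3)*0 = (16/3)*0 = 0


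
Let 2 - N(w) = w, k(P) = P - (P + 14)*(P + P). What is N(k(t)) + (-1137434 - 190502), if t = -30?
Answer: -1326944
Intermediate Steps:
k(P) = P - 2*P*(14 + P) (k(P) = P - (14 + P)*2*P = P - 2*P*(14 + P))
N(w) = 2 - w
N(k(t)) + (-1137434 - 190502) = (2 - (-1)*(-30)*(27 + 2*(-30))) + (-1137434 - 190502) = (2 - (-1)*(-30)*(27 - 60)) - 1327936 = (2 - (-1)*(-30)*(-33)) - 1327936 = (2 - 1*(-990)) - 1327936 = (2 + 990) - 1327936 = 992 - 1327936 = -1326944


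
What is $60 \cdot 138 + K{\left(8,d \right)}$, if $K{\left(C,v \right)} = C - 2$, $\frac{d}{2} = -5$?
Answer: $8286$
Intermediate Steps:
$d = -10$ ($d = 2 \left(-5\right) = -10$)
$K{\left(C,v \right)} = -2 + C$
$60 \cdot 138 + K{\left(8,d \right)} = 60 \cdot 138 + \left(-2 + 8\right) = 8280 + 6 = 8286$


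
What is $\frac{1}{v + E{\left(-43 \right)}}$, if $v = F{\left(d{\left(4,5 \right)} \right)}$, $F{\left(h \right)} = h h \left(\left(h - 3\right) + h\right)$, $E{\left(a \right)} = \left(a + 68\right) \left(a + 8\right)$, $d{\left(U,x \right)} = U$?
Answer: $- \frac{1}{795} \approx -0.0012579$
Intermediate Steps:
$E{\left(a \right)} = \left(8 + a\right) \left(68 + a\right)$ ($E{\left(a \right)} = \left(68 + a\right) \left(8 + a\right) = \left(8 + a\right) \left(68 + a\right)$)
$F{\left(h \right)} = h^{2} \left(-3 + 2 h\right)$ ($F{\left(h \right)} = h^{2} \left(\left(-3 + h\right) + h\right) = h^{2} \left(-3 + 2 h\right)$)
$v = 80$ ($v = 4^{2} \left(-3 + 2 \cdot 4\right) = 16 \left(-3 + 8\right) = 16 \cdot 5 = 80$)
$\frac{1}{v + E{\left(-43 \right)}} = \frac{1}{80 + \left(544 + \left(-43\right)^{2} + 76 \left(-43\right)\right)} = \frac{1}{80 + \left(544 + 1849 - 3268\right)} = \frac{1}{80 - 875} = \frac{1}{-795} = - \frac{1}{795}$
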